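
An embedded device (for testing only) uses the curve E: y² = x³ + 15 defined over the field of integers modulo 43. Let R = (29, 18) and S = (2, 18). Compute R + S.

(12, 25)

(29, 18) + (2, 18). λ = (18 - 18)/(2 - 29) ≡ 0/16 mod 43. 16⁻¹ ≡ 35 (mod 43) since 16·35 = 560 ≡ 1, so λ ≡ 0.
  x = λ² - 29 - 2 = 0 - 31 ≡ 12; y = λ·(29 - 12) - 18 ≡ 25. → (12, 25)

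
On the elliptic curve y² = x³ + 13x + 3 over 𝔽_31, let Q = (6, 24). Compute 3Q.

Repeated addition: build up to 3Q.
2Q: tangent at (6, 24): λ = (3·6² + 13)/(2·24) ≡ 28/17. 17⁻¹ ≡ 11 (mod 31), so λ ≡ 28·11 ≡ 29.
  x = λ² - 6 - 6 = 841 - 12 ≡ 23; y = λ·(6 - 23) - 24 ≡ 10. → (23, 10)
3Q: (23, 10) + (6, 24). λ = (24 - 10)/(6 - 23) ≡ 14/14 mod 31. 14⁻¹ ≡ 20 (mod 31), so λ ≡ 1.
  x = λ² - 23 - 6 = 1 - 29 ≡ 3; y = λ·(23 - 3) - 10 ≡ 10. → (3, 10)

(3, 10)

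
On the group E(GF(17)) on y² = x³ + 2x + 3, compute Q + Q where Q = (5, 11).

(15, 5)

tangent at (5, 11): λ = (3·5² + 2)/(2·11) ≡ 9/5. 5⁻¹ ≡ 7 (mod 17), so λ ≡ 9·7 ≡ 12.
  x = λ² - 5 - 5 = 144 - 10 ≡ 15; y = λ·(5 - 15) - 11 ≡ 5. → (15, 5)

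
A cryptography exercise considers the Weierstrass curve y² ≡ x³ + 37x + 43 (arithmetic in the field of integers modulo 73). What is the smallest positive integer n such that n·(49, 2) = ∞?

2P: tangent at (49, 2): λ = (3·49² + 37)/(2·2) ≡ 13/4. 4⁻¹ ≡ 55 (mod 73) since 4·55 = 220 ≡ 1, so λ ≡ 13·55 ≡ 58.
  x = λ² - 49 - 49 = 3364 - 98 ≡ 54; y = λ·(49 - 54) - 2 ≡ 0. → (54, 0)
3P: (54, 0) + (49, 2). λ = (2 - 0)/(49 - 54) ≡ 2/68 mod 73. 68⁻¹ ≡ 29 (mod 73) since 68·29 = 1972 ≡ 1, so λ ≡ 58.
  x = λ² - 54 - 49 = 3364 - 103 ≡ 49; y = λ·(54 - 49) - 0 ≡ 71. → (49, 71)
4P: (49, 71) + (49, 2): same x and y₁ ≡ -y₂, so the sum is ∞.
4P = ∞, so the order is 4.

4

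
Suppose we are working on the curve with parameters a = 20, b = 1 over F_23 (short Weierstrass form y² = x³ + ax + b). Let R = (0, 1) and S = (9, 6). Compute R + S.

(0, 1) + (9, 6). λ = (6 - 1)/(9 - 0) ≡ 5/9 mod 23. 9⁻¹ ≡ 18 (mod 23), so λ ≡ 21.
  x = λ² - 0 - 9 = 441 - 9 ≡ 18; y = λ·(0 - 18) - 1 ≡ 12. → (18, 12)

(18, 12)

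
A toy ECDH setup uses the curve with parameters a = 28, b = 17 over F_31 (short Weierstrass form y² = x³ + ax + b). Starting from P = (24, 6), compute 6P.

Repeated addition: build up to 6P.
2P: tangent at (24, 6): λ = (3·24² + 28)/(2·6) ≡ 20/12. 12⁻¹ ≡ 13 (mod 31), so λ ≡ 20·13 ≡ 12.
  x = λ² - 24 - 24 = 144 - 48 ≡ 3; y = λ·(24 - 3) - 6 ≡ 29. → (3, 29)
3P: (3, 29) + (24, 6). λ = (6 - 29)/(24 - 3) ≡ 8/21 mod 31. 21⁻¹ ≡ 3 (mod 31) since 21·3 = 63 ≡ 1, so λ ≡ 24.
  x = λ² - 3 - 24 = 576 - 27 ≡ 22; y = λ·(3 - 22) - 29 ≡ 11. → (22, 11)
4P: (22, 11) + (24, 6). λ = (6 - 11)/(24 - 22) ≡ 26/2 mod 31. 2⁻¹ ≡ 16 (mod 31) since 2·16 = 32 ≡ 1, so λ ≡ 13.
  x = λ² - 22 - 24 = 169 - 46 ≡ 30; y = λ·(22 - 30) - 11 ≡ 9. → (30, 9)
5P: (30, 9) + (24, 6). λ = (6 - 9)/(24 - 30) ≡ 28/25 mod 31. 25⁻¹ ≡ 5 (mod 31), so λ ≡ 16.
  x = λ² - 30 - 24 = 256 - 54 ≡ 16; y = λ·(30 - 16) - 9 ≡ 29. → (16, 29)
6P: (16, 29) + (24, 6). λ = (6 - 29)/(24 - 16) ≡ 8/8 mod 31. 8⁻¹ ≡ 4 (mod 31) since 8·4 = 32 ≡ 1, so λ ≡ 1.
  x = λ² - 16 - 24 = 1 - 40 ≡ 23; y = λ·(16 - 23) - 29 ≡ 26. → (23, 26)

(23, 26)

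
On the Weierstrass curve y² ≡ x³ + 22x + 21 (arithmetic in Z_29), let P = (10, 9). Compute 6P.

Double-and-add on 6 = (110)₂. Start with P = (10, 9) for the leading 1-bit.
double: tangent at (10, 9): λ = (3·10² + 22)/(2·9) ≡ 3/18. 18⁻¹ ≡ 21 (mod 29) since 18·21 = 378 ≡ 1, so λ ≡ 3·21 ≡ 5.
  x = λ² - 10 - 10 = 25 - 20 ≡ 5; y = λ·(10 - 5) - 9 ≡ 16. → (5, 16)
add P: (5, 16) + (10, 9). λ = (9 - 16)/(10 - 5) ≡ 22/5 mod 29. 5⁻¹ ≡ 6 (mod 29), so λ ≡ 16.
  x = λ² - 5 - 10 = 256 - 15 ≡ 9; y = λ·(5 - 9) - 16 ≡ 7. → (9, 7)
double: tangent at (9, 7): λ = (3·9² + 22)/(2·7) ≡ 4/14. 14⁻¹ ≡ 27 (mod 29) since 14·27 = 378 ≡ 1, so λ ≡ 4·27 ≡ 21.
  x = λ² - 9 - 9 = 441 - 18 ≡ 17; y = λ·(9 - 17) - 7 ≡ 28. → (17, 28)

(17, 28)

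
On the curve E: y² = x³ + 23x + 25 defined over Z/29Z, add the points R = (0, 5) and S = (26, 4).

(16, 9)

(0, 5) + (26, 4). λ = (4 - 5)/(26 - 0) ≡ 28/26 mod 29. 26⁻¹ ≡ 19 (mod 29) since 26·19 = 494 ≡ 1, so λ ≡ 10.
  x = λ² - 0 - 26 = 100 - 26 ≡ 16; y = λ·(0 - 16) - 5 ≡ 9. → (16, 9)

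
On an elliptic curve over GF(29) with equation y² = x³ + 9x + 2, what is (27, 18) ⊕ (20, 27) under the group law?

(27, 18) + (20, 27). λ = (27 - 18)/(20 - 27) ≡ 9/22 mod 29. 22⁻¹ ≡ 4 (mod 29), so λ ≡ 7.
  x = λ² - 27 - 20 = 49 - 47 ≡ 2; y = λ·(27 - 2) - 18 ≡ 12. → (2, 12)

(2, 12)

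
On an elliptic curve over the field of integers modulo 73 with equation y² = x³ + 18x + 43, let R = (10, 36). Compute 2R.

tangent at (10, 36): λ = (3·10² + 18)/(2·36) ≡ 26/72. 72⁻¹ ≡ 72 (mod 73), so λ ≡ 26·72 ≡ 47.
  x = λ² - 10 - 10 = 2209 - 20 ≡ 72; y = λ·(10 - 72) - 36 ≡ 43. → (72, 43)

(72, 43)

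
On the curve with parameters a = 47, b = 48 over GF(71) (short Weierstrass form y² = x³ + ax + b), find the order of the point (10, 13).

4

2P: tangent at (10, 13): λ = (3·10² + 47)/(2·13) ≡ 63/26. 26⁻¹ ≡ 41 (mod 71), so λ ≡ 63·41 ≡ 27.
  x = λ² - 10 - 10 = 729 - 20 ≡ 70; y = λ·(10 - 70) - 13 ≡ 0. → (70, 0)
3P: (70, 0) + (10, 13). λ = (13 - 0)/(10 - 70) ≡ 13/11 mod 71. 11⁻¹ ≡ 13 (mod 71), so λ ≡ 27.
  x = λ² - 70 - 10 = 729 - 80 ≡ 10; y = λ·(70 - 10) - 0 ≡ 58. → (10, 58)
4P: (10, 58) + (10, 13): same x and y₁ ≡ -y₂, so the sum is O.
4P = O, so the order is 4.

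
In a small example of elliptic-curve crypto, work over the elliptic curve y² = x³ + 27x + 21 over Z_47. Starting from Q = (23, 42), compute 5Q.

(2, 6)

Repeated addition: build up to 5Q.
2Q: tangent at (23, 42): λ = (3·23² + 27)/(2·42) ≡ 16/37. 37⁻¹ ≡ 14 (mod 47) since 37·14 = 518 ≡ 1, so λ ≡ 16·14 ≡ 36.
  x = λ² - 23 - 23 = 1296 - 46 ≡ 28; y = λ·(23 - 28) - 42 ≡ 13. → (28, 13)
3Q: (28, 13) + (23, 42). λ = (42 - 13)/(23 - 28) ≡ 29/42 mod 47. 42⁻¹ ≡ 28 (mod 47), so λ ≡ 13.
  x = λ² - 28 - 23 = 169 - 51 ≡ 24; y = λ·(28 - 24) - 13 ≡ 39. → (24, 39)
4Q: (24, 39) + (23, 42). λ = (42 - 39)/(23 - 24) ≡ 3/46 mod 47. 46⁻¹ ≡ 46 (mod 47), so λ ≡ 44.
  x = λ² - 24 - 23 = 1936 - 47 ≡ 9; y = λ·(24 - 9) - 39 ≡ 10. → (9, 10)
5Q: (9, 10) + (23, 42). λ = (42 - 10)/(23 - 9) ≡ 32/14 mod 47. 14⁻¹ ≡ 37 (mod 47), so λ ≡ 9.
  x = λ² - 9 - 23 = 81 - 32 ≡ 2; y = λ·(9 - 2) - 10 ≡ 6. → (2, 6)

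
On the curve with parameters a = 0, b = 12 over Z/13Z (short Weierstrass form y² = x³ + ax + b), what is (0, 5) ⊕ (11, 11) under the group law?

(0, 5) + (11, 11). λ = (11 - 5)/(11 - 0) ≡ 6/11 mod 13. 11⁻¹ ≡ 6 (mod 13) since 11·6 = 66 ≡ 1, so λ ≡ 10.
  x = λ² - 0 - 11 = 100 - 11 ≡ 11; y = λ·(0 - 11) - 5 ≡ 2. → (11, 2)

(11, 2)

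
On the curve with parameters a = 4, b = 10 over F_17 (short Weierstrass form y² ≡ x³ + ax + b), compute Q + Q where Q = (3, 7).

(12, 1)

tangent at (3, 7): λ = (3·3² + 4)/(2·7) ≡ 14/14. 14⁻¹ ≡ 11 (mod 17), so λ ≡ 14·11 ≡ 1.
  x = λ² - 3 - 3 = 1 - 6 ≡ 12; y = λ·(3 - 12) - 7 ≡ 1. → (12, 1)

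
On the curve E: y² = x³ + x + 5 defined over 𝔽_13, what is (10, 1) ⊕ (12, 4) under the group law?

(3, 3)

(10, 1) + (12, 4). λ = (4 - 1)/(12 - 10) ≡ 3/2 mod 13. 2⁻¹ ≡ 7 (mod 13), so λ ≡ 8.
  x = λ² - 10 - 12 = 64 - 22 ≡ 3; y = λ·(10 - 3) - 1 ≡ 3. → (3, 3)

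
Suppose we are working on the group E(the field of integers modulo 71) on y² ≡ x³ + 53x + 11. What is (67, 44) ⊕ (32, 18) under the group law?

(49, 14)

(67, 44) + (32, 18). λ = (18 - 44)/(32 - 67) ≡ 45/36 mod 71. 36⁻¹ ≡ 2 (mod 71) since 36·2 = 72 ≡ 1, so λ ≡ 19.
  x = λ² - 67 - 32 = 361 - 99 ≡ 49; y = λ·(67 - 49) - 44 ≡ 14. → (49, 14)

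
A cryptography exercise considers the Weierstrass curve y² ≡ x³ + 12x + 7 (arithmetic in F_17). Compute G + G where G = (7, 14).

tangent at (7, 14): λ = (3·7² + 12)/(2·14) ≡ 6/11. 11⁻¹ ≡ 14 (mod 17), so λ ≡ 6·14 ≡ 16.
  x = λ² - 7 - 7 = 256 - 14 ≡ 4; y = λ·(7 - 4) - 14 ≡ 0. → (4, 0)

(4, 0)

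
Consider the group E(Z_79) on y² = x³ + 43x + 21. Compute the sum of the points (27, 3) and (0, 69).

(27, 3) + (0, 69). λ = (69 - 3)/(0 - 27) ≡ 66/52 mod 79. 52⁻¹ ≡ 38 (mod 79), so λ ≡ 59.
  x = λ² - 27 - 0 = 3481 - 27 ≡ 57; y = λ·(27 - 57) - 3 ≡ 44. → (57, 44)

(57, 44)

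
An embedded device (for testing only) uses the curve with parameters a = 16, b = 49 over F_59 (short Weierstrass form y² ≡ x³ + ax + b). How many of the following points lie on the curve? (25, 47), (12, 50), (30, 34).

(25, 47): 47² ≡ 26, rhs ≡ 26 → on.
(12, 50): 50² ≡ 22, rhs ≡ 22 → on.
(30, 34): 34² ≡ 35, rhs ≡ 35 → on.

3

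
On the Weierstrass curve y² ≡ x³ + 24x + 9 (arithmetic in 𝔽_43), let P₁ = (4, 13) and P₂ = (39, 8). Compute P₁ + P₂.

(4, 13) + (39, 8). λ = (8 - 13)/(39 - 4) ≡ 38/35 mod 43. 35⁻¹ ≡ 16 (mod 43), so λ ≡ 6.
  x = λ² - 4 - 39 = 36 - 43 ≡ 36; y = λ·(4 - 36) - 13 ≡ 10. → (36, 10)

(36, 10)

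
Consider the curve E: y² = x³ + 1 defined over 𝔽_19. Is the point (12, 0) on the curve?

y² = 0² ≡ 0; x³ + 0x + 1 = 1729 ≡ 0 (mod 19). 0 = 0.

yes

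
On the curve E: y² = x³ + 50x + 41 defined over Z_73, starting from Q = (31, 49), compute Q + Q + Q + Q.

Repeated addition: build up to 4Q.
2Q: tangent at (31, 49): λ = (3·31² + 50)/(2·49) ≡ 13/25. 25⁻¹ ≡ 38 (mod 73), so λ ≡ 13·38 ≡ 56.
  x = λ² - 31 - 31 = 3136 - 62 ≡ 8; y = λ·(31 - 8) - 49 ≡ 71. → (8, 71)
3Q: (8, 71) + (31, 49). λ = (49 - 71)/(31 - 8) ≡ 51/23 mod 73. 23⁻¹ ≡ 54 (mod 73) since 23·54 = 1242 ≡ 1, so λ ≡ 53.
  x = λ² - 8 - 31 = 2809 - 39 ≡ 69; y = λ·(8 - 69) - 71 ≡ 54. → (69, 54)
4Q: (69, 54) + (31, 49). λ = (49 - 54)/(31 - 69) ≡ 68/35 mod 73. 35⁻¹ ≡ 48 (mod 73) since 35·48 = 1680 ≡ 1, so λ ≡ 52.
  x = λ² - 69 - 31 = 2704 - 100 ≡ 49; y = λ·(69 - 49) - 54 ≡ 37. → (49, 37)

(49, 37)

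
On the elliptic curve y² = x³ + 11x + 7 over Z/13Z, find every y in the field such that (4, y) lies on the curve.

none

x³ + 11x + 7 = 115 ≡ 11 (mod 13).
11 is a non-residue mod 13; no y exists.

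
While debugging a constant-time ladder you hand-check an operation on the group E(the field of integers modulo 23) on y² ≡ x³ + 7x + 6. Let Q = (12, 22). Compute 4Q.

Double-and-add on 4 = (100)₂. Start with Q = (12, 22) for the leading 1-bit.
double: tangent at (12, 22): λ = (3·12² + 7)/(2·22) ≡ 2/21. 21⁻¹ ≡ 11 (mod 23) since 21·11 = 231 ≡ 1, so λ ≡ 2·11 ≡ 22.
  x = λ² - 12 - 12 = 484 - 24 ≡ 0; y = λ·(12 - 0) - 22 ≡ 12. → (0, 12)
double: tangent at (0, 12): λ = (3·0² + 7)/(2·12) ≡ 7/1. 1⁻¹ ≡ 1 (mod 23), so λ ≡ 7·1 ≡ 7.
  x = λ² - 0 - 0 = 49 - 0 ≡ 3; y = λ·(0 - 3) - 12 ≡ 13. → (3, 13)

(3, 13)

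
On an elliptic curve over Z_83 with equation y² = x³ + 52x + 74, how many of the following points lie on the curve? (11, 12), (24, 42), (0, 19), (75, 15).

1

(11, 12): 12² ≡ 61, rhs ≡ 68 → off.
(24, 42): 42² ≡ 21, rhs ≡ 40 → off.
(0, 19): 19² ≡ 29, rhs ≡ 74 → off.
(75, 15): 15² ≡ 59, rhs ≡ 59 → on.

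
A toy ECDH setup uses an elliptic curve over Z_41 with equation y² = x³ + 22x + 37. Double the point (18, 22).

(7, 1)

tangent at (18, 22): λ = (3·18² + 22)/(2·22) ≡ 10/3. 3⁻¹ ≡ 14 (mod 41), so λ ≡ 10·14 ≡ 17.
  x = λ² - 18 - 18 = 289 - 36 ≡ 7; y = λ·(18 - 7) - 22 ≡ 1. → (7, 1)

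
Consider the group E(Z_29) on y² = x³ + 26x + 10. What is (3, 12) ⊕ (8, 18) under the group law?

(3, 12) + (8, 18). λ = (18 - 12)/(8 - 3) ≡ 6/5 mod 29. 5⁻¹ ≡ 6 (mod 29), so λ ≡ 7.
  x = λ² - 3 - 8 = 49 - 11 ≡ 9; y = λ·(3 - 9) - 12 ≡ 4. → (9, 4)

(9, 4)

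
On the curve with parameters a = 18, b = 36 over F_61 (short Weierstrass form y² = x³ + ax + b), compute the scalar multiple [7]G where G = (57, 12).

Repeated addition: build up to 7G.
2G: tangent at (57, 12): λ = (3·57² + 18)/(2·12) ≡ 5/24. 24⁻¹ ≡ 28 (mod 61) since 24·28 = 672 ≡ 1, so λ ≡ 5·28 ≡ 18.
  x = λ² - 57 - 57 = 324 - 114 ≡ 27; y = λ·(57 - 27) - 12 ≡ 40. → (27, 40)
3G: (27, 40) + (57, 12). λ = (12 - 40)/(57 - 27) ≡ 33/30 mod 61. 30⁻¹ ≡ 59 (mod 61) since 30·59 = 1770 ≡ 1, so λ ≡ 56.
  x = λ² - 27 - 57 = 3136 - 84 ≡ 2; y = λ·(27 - 2) - 40 ≡ 18. → (2, 18)
4G: (2, 18) + (57, 12). λ = (12 - 18)/(57 - 2) ≡ 55/55 mod 61. 55⁻¹ ≡ 10 (mod 61), so λ ≡ 1.
  x = λ² - 2 - 57 = 1 - 59 ≡ 3; y = λ·(2 - 3) - 18 ≡ 42. → (3, 42)
5G: (3, 42) + (57, 12). λ = (12 - 42)/(57 - 3) ≡ 31/54 mod 61. 54⁻¹ ≡ 26 (mod 61) since 54·26 = 1404 ≡ 1, so λ ≡ 13.
  x = λ² - 3 - 57 = 169 - 60 ≡ 48; y = λ·(3 - 48) - 42 ≡ 44. → (48, 44)
6G: (48, 44) + (57, 12). λ = (12 - 44)/(57 - 48) ≡ 29/9 mod 61. 9⁻¹ ≡ 34 (mod 61), so λ ≡ 10.
  x = λ² - 48 - 57 = 100 - 105 ≡ 56; y = λ·(48 - 56) - 44 ≡ 59. → (56, 59)
7G: (56, 59) + (57, 12). λ = (12 - 59)/(57 - 56) ≡ 14/1 mod 61. 1⁻¹ ≡ 1 (mod 61), so λ ≡ 14.
  x = λ² - 56 - 57 = 196 - 113 ≡ 22; y = λ·(56 - 22) - 59 ≡ 51. → (22, 51)

(22, 51)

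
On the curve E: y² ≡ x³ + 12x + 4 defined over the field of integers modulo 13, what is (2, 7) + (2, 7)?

(0, 2)

tangent at (2, 7): λ = (3·2² + 12)/(2·7) ≡ 11/1. 1⁻¹ ≡ 1 (mod 13) since 1·1 = 1 ≡ 1, so λ ≡ 11·1 ≡ 11.
  x = λ² - 2 - 2 = 121 - 4 ≡ 0; y = λ·(2 - 0) - 7 ≡ 2. → (0, 2)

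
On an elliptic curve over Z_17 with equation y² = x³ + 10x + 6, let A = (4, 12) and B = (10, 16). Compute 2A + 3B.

First 2A:
Repeated addition: build up to 2A.
2A: tangent at (4, 12): λ = (3·4² + 10)/(2·12) ≡ 7/7. 7⁻¹ ≡ 5 (mod 17), so λ ≡ 7·5 ≡ 1.
  x = λ² - 4 - 4 = 1 - 8 ≡ 10; y = λ·(4 - 10) - 12 ≡ 16. → (10, 16)
2A = (10, 16).
Next 3B:
Repeated addition: build up to 3B.
2B: tangent at (10, 16): λ = (3·10² + 10)/(2·16) ≡ 4/15. 15⁻¹ ≡ 8 (mod 17), so λ ≡ 4·8 ≡ 15.
  x = λ² - 10 - 10 = 225 - 20 ≡ 1; y = λ·(10 - 1) - 16 ≡ 0. → (1, 0)
3B: (1, 0) + (10, 16). λ = (16 - 0)/(10 - 1) ≡ 16/9 mod 17. 9⁻¹ ≡ 2 (mod 17) since 9·2 = 18 ≡ 1, so λ ≡ 15.
  x = λ² - 1 - 10 = 225 - 11 ≡ 10; y = λ·(1 - 10) - 0 ≡ 1. → (10, 1)
3B = (10, 1).
Finally 2A + 3B:
(10, 16) + (10, 1): same x and y₁ ≡ -y₂, so the sum is ∞.

O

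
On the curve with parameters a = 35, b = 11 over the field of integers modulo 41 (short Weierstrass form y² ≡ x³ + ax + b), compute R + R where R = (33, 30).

(17, 36)

tangent at (33, 30): λ = (3·33² + 35)/(2·30) ≡ 22/19. 19⁻¹ ≡ 13 (mod 41), so λ ≡ 22·13 ≡ 40.
  x = λ² - 33 - 33 = 1600 - 66 ≡ 17; y = λ·(33 - 17) - 30 ≡ 36. → (17, 36)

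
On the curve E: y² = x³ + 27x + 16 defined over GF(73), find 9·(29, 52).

(37, 38)

Write G = (29, 52).
Repeated addition: build up to 9G.
2G: tangent at (29, 52): λ = (3·29² + 27)/(2·52) ≡ 68/31. 31⁻¹ ≡ 33 (mod 73) since 31·33 = 1023 ≡ 1, so λ ≡ 68·33 ≡ 54.
  x = λ² - 29 - 29 = 2916 - 58 ≡ 11; y = λ·(29 - 11) - 52 ≡ 44. → (11, 44)
3G: (11, 44) + (29, 52). λ = (52 - 44)/(29 - 11) ≡ 8/18 mod 73. 18⁻¹ ≡ 69 (mod 73), so λ ≡ 41.
  x = λ² - 11 - 29 = 1681 - 40 ≡ 35; y = λ·(11 - 35) - 44 ≡ 67. → (35, 67)
4G: (35, 67) + (29, 52). λ = (52 - 67)/(29 - 35) ≡ 58/67 mod 73. 67⁻¹ ≡ 12 (mod 73), so λ ≡ 39.
  x = λ² - 35 - 29 = 1521 - 64 ≡ 70; y = λ·(35 - 70) - 67 ≡ 28. → (70, 28)
5G: (70, 28) + (29, 52). λ = (52 - 28)/(29 - 70) ≡ 24/32 mod 73. 32⁻¹ ≡ 16 (mod 73), so λ ≡ 19.
  x = λ² - 70 - 29 = 361 - 99 ≡ 43; y = λ·(70 - 43) - 28 ≡ 47. → (43, 47)
6G: (43, 47) + (29, 52). λ = (52 - 47)/(29 - 43) ≡ 5/59 mod 73. 59⁻¹ ≡ 26 (mod 73) since 59·26 = 1534 ≡ 1, so λ ≡ 57.
  x = λ² - 43 - 29 = 3249 - 72 ≡ 38; y = λ·(43 - 38) - 47 ≡ 19. → (38, 19)
7G: (38, 19) + (29, 52). λ = (52 - 19)/(29 - 38) ≡ 33/64 mod 73. 64⁻¹ ≡ 8 (mod 73), so λ ≡ 45.
  x = λ² - 38 - 29 = 2025 - 67 ≡ 60; y = λ·(38 - 60) - 19 ≡ 13. → (60, 13)
8G: (60, 13) + (29, 52). λ = (52 - 13)/(29 - 60) ≡ 39/42 mod 73. 42⁻¹ ≡ 40 (mod 73), so λ ≡ 27.
  x = λ² - 60 - 29 = 729 - 89 ≡ 56; y = λ·(60 - 56) - 13 ≡ 22. → (56, 22)
9G: (56, 22) + (29, 52). λ = (52 - 22)/(29 - 56) ≡ 30/46 mod 73. 46⁻¹ ≡ 27 (mod 73), so λ ≡ 7.
  x = λ² - 56 - 29 = 49 - 85 ≡ 37; y = λ·(56 - 37) - 22 ≡ 38. → (37, 38)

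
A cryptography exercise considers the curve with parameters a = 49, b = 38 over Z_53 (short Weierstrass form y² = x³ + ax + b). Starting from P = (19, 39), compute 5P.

Double-and-add on 5 = (101)₂. Start with P = (19, 39) for the leading 1-bit.
double: tangent at (19, 39): λ = (3·19² + 49)/(2·39) ≡ 19/25. 25⁻¹ ≡ 17 (mod 53), so λ ≡ 19·17 ≡ 5.
  x = λ² - 19 - 19 = 25 - 38 ≡ 40; y = λ·(19 - 40) - 39 ≡ 15. → (40, 15)
double: tangent at (40, 15): λ = (3·40² + 49)/(2·15) ≡ 26/30. 30⁻¹ ≡ 23 (mod 53), so λ ≡ 26·23 ≡ 15.
  x = λ² - 40 - 40 = 225 - 80 ≡ 39; y = λ·(40 - 39) - 15 ≡ 0. → (39, 0)
add P: (39, 0) + (19, 39). λ = (39 - 0)/(19 - 39) ≡ 39/33 mod 53. 33⁻¹ ≡ 45 (mod 53) since 33·45 = 1485 ≡ 1, so λ ≡ 6.
  x = λ² - 39 - 19 = 36 - 58 ≡ 31; y = λ·(39 - 31) - 0 ≡ 48. → (31, 48)

(31, 48)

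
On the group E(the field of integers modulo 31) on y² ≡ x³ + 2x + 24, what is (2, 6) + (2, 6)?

tangent at (2, 6): λ = (3·2² + 2)/(2·6) ≡ 14/12. 12⁻¹ ≡ 13 (mod 31), so λ ≡ 14·13 ≡ 27.
  x = λ² - 2 - 2 = 729 - 4 ≡ 12; y = λ·(2 - 12) - 6 ≡ 3. → (12, 3)

(12, 3)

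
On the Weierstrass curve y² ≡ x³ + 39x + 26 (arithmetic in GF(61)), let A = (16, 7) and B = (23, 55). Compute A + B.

(13, 31)

(16, 7) + (23, 55). λ = (55 - 7)/(23 - 16) ≡ 48/7 mod 61. 7⁻¹ ≡ 35 (mod 61) since 7·35 = 245 ≡ 1, so λ ≡ 33.
  x = λ² - 16 - 23 = 1089 - 39 ≡ 13; y = λ·(16 - 13) - 7 ≡ 31. → (13, 31)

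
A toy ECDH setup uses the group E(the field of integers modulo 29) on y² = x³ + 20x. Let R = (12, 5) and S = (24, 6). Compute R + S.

(21, 16)

(12, 5) + (24, 6). λ = (6 - 5)/(24 - 12) ≡ 1/12 mod 29. 12⁻¹ ≡ 17 (mod 29) since 12·17 = 204 ≡ 1, so λ ≡ 17.
  x = λ² - 12 - 24 = 289 - 36 ≡ 21; y = λ·(12 - 21) - 5 ≡ 16. → (21, 16)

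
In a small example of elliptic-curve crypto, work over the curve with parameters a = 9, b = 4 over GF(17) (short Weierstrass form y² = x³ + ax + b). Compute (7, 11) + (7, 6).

O

The two points share x = 7 and their y-coordinates satisfy 11 + 6 ≡ 0 (mod 17), so they are inverses. Their sum is ∞.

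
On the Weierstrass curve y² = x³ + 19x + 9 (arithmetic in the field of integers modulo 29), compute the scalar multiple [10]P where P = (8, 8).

Repeated addition: build up to 10P.
2P: tangent at (8, 8): λ = (3·8² + 19)/(2·8) ≡ 8/16. 16⁻¹ ≡ 20 (mod 29), so λ ≡ 8·20 ≡ 15.
  x = λ² - 8 - 8 = 225 - 16 ≡ 6; y = λ·(8 - 6) - 8 ≡ 22. → (6, 22)
3P: (6, 22) + (8, 8). λ = (8 - 22)/(8 - 6) ≡ 15/2 mod 29. 2⁻¹ ≡ 15 (mod 29), so λ ≡ 22.
  x = λ² - 6 - 8 = 484 - 14 ≡ 6; y = λ·(6 - 6) - 22 ≡ 7. → (6, 7)
4P: (6, 7) + (8, 8). λ = (8 - 7)/(8 - 6) ≡ 1/2 mod 29. 2⁻¹ ≡ 15 (mod 29), so λ ≡ 15.
  x = λ² - 6 - 8 = 225 - 14 ≡ 8; y = λ·(6 - 8) - 7 ≡ 21. → (8, 21)
5P: (8, 21) + (8, 8): same x and y₁ ≡ -y₂, so the sum is 𝒪.
6P: 𝒪 + (8, 8) = (8, 8) (identity).
7P: tangent at (8, 8): λ = (3·8² + 19)/(2·8) ≡ 8/16. 16⁻¹ ≡ 20 (mod 29), so λ ≡ 8·20 ≡ 15.
  x = λ² - 8 - 8 = 225 - 16 ≡ 6; y = λ·(8 - 6) - 8 ≡ 22. → (6, 22)
8P: (6, 22) + (8, 8). λ = (8 - 22)/(8 - 6) ≡ 15/2 mod 29. 2⁻¹ ≡ 15 (mod 29) since 2·15 = 30 ≡ 1, so λ ≡ 22.
  x = λ² - 6 - 8 = 484 - 14 ≡ 6; y = λ·(6 - 6) - 22 ≡ 7. → (6, 7)
9P: (6, 7) + (8, 8). λ = (8 - 7)/(8 - 6) ≡ 1/2 mod 29. 2⁻¹ ≡ 15 (mod 29), so λ ≡ 15.
  x = λ² - 6 - 8 = 225 - 14 ≡ 8; y = λ·(6 - 8) - 7 ≡ 21. → (8, 21)
10P: (8, 21) + (8, 8): same x and y₁ ≡ -y₂, so the sum is 𝒪.

O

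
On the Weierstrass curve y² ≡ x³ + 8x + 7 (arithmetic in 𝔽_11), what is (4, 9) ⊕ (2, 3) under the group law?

(4, 9) + (2, 3). λ = (3 - 9)/(2 - 4) ≡ 5/9 mod 11. 9⁻¹ ≡ 5 (mod 11) since 9·5 = 45 ≡ 1, so λ ≡ 3.
  x = λ² - 4 - 2 = 9 - 6 ≡ 3; y = λ·(4 - 3) - 9 ≡ 5. → (3, 5)

(3, 5)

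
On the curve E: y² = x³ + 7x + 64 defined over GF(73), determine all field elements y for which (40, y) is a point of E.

x³ + 7x + 64 = 64344 ≡ 31 (mod 73).
31 is a non-residue mod 73; no y exists.

none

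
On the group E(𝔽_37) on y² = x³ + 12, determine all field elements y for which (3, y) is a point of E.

x³ + 0x + 12 = 39 ≡ 2 (mod 37).
2 is a non-residue mod 37; no y exists.

none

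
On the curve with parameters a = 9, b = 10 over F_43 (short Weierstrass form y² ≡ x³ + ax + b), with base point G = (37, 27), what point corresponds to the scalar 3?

O

Repeated addition: build up to 3G.
2G: tangent at (37, 27): λ = (3·37² + 9)/(2·27) ≡ 31/11. 11⁻¹ ≡ 4 (mod 43), so λ ≡ 31·4 ≡ 38.
  x = λ² - 37 - 37 = 1444 - 74 ≡ 37; y = λ·(37 - 37) - 27 ≡ 16. → (37, 16)
3G: (37, 16) + (37, 27): same x and y₁ ≡ -y₂, so the sum is O.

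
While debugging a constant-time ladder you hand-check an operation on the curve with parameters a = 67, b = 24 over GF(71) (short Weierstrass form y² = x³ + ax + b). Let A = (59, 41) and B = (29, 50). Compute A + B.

(69, 33)

(59, 41) + (29, 50). λ = (50 - 41)/(29 - 59) ≡ 9/41 mod 71. 41⁻¹ ≡ 26 (mod 71) since 41·26 = 1066 ≡ 1, so λ ≡ 21.
  x = λ² - 59 - 29 = 441 - 88 ≡ 69; y = λ·(59 - 69) - 41 ≡ 33. → (69, 33)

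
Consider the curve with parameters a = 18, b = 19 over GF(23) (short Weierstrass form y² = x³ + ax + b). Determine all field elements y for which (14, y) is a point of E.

x³ + 18x + 19 = 3015 ≡ 2 (mod 23).
Square roots of 2 mod 23: 5 and 18 (since 5² = 25 ≡ 2).

5, 18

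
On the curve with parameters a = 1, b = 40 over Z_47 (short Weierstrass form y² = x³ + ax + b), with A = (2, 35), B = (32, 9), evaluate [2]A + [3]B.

(7, 25)

First 2A:
Repeated addition: build up to 2A.
2A: tangent at (2, 35): λ = (3·2² + 1)/(2·35) ≡ 13/23. 23⁻¹ ≡ 45 (mod 47), so λ ≡ 13·45 ≡ 21.
  x = λ² - 2 - 2 = 441 - 4 ≡ 14; y = λ·(2 - 14) - 35 ≡ 42. → (14, 42)
2A = (14, 42).
Next 3B:
Repeated addition: build up to 3B.
2B: tangent at (32, 9): λ = (3·32² + 1)/(2·9) ≡ 18/18. 18⁻¹ ≡ 34 (mod 47) since 18·34 = 612 ≡ 1, so λ ≡ 18·34 ≡ 1.
  x = λ² - 32 - 32 = 1 - 64 ≡ 31; y = λ·(32 - 31) - 9 ≡ 39. → (31, 39)
3B: (31, 39) + (32, 9). λ = (9 - 39)/(32 - 31) ≡ 17/1 mod 47. 1⁻¹ ≡ 1 (mod 47) since 1·1 = 1 ≡ 1, so λ ≡ 17.
  x = λ² - 31 - 32 = 289 - 63 ≡ 38; y = λ·(31 - 38) - 39 ≡ 30. → (38, 30)
3B = (38, 30).
Finally 2A + 3B:
(14, 42) + (38, 30). λ = (30 - 42)/(38 - 14) ≡ 35/24 mod 47. 24⁻¹ ≡ 2 (mod 47) since 24·2 = 48 ≡ 1, so λ ≡ 23.
  x = λ² - 14 - 38 = 529 - 52 ≡ 7; y = λ·(14 - 7) - 42 ≡ 25. → (7, 25)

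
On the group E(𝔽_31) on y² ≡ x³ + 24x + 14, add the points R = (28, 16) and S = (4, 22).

(28, 16) + (4, 22). λ = (22 - 16)/(4 - 28) ≡ 6/7 mod 31. 7⁻¹ ≡ 9 (mod 31), so λ ≡ 23.
  x = λ² - 28 - 4 = 529 - 32 ≡ 1; y = λ·(28 - 1) - 16 ≡ 16. → (1, 16)

(1, 16)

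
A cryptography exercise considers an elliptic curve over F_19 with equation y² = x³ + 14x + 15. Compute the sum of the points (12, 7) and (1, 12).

(12, 7) + (1, 12). λ = (12 - 7)/(1 - 12) ≡ 5/8 mod 19. 8⁻¹ ≡ 12 (mod 19) since 8·12 = 96 ≡ 1, so λ ≡ 3.
  x = λ² - 12 - 1 = 9 - 13 ≡ 15; y = λ·(12 - 15) - 7 ≡ 3. → (15, 3)

(15, 3)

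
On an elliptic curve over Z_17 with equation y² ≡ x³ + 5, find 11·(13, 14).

(3, 10)

Write G = (13, 14).
Double-and-add on 11 = (1011)₂. Start with G = (13, 14) for the leading 1-bit.
double: tangent at (13, 14): λ = (3·13² + 0)/(2·14) ≡ 14/11. 11⁻¹ ≡ 14 (mod 17), so λ ≡ 14·14 ≡ 9.
  x = λ² - 13 - 13 = 81 - 26 ≡ 4; y = λ·(13 - 4) - 14 ≡ 16. → (4, 16)
double: tangent at (4, 16): λ = (3·4² + 0)/(2·16) ≡ 14/15. 15⁻¹ ≡ 8 (mod 17) since 15·8 = 120 ≡ 1, so λ ≡ 14·8 ≡ 10.
  x = λ² - 4 - 4 = 100 - 8 ≡ 7; y = λ·(4 - 7) - 16 ≡ 5. → (7, 5)
add G: (7, 5) + (13, 14). λ = (14 - 5)/(13 - 7) ≡ 9/6 mod 17. 6⁻¹ ≡ 3 (mod 17) since 6·3 = 18 ≡ 1, so λ ≡ 10.
  x = λ² - 7 - 13 = 100 - 20 ≡ 12; y = λ·(7 - 12) - 5 ≡ 13. → (12, 13)
double: tangent at (12, 13): λ = (3·12² + 0)/(2·13) ≡ 7/9. 9⁻¹ ≡ 2 (mod 17) since 9·2 = 18 ≡ 1, so λ ≡ 7·2 ≡ 14.
  x = λ² - 12 - 12 = 196 - 24 ≡ 2; y = λ·(12 - 2) - 13 ≡ 8. → (2, 8)
add G: (2, 8) + (13, 14). λ = (14 - 8)/(13 - 2) ≡ 6/11 mod 17. 11⁻¹ ≡ 14 (mod 17), so λ ≡ 16.
  x = λ² - 2 - 13 = 256 - 15 ≡ 3; y = λ·(2 - 3) - 8 ≡ 10. → (3, 10)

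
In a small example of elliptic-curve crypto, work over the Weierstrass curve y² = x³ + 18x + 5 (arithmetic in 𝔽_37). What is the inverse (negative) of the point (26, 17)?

-(26, 17) = (26, -17 mod 37) = (26, 20).

(26, 20)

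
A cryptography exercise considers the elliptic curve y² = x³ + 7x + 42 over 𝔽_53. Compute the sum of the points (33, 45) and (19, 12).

(29, 25)

(33, 45) + (19, 12). λ = (12 - 45)/(19 - 33) ≡ 20/39 mod 53. 39⁻¹ ≡ 34 (mod 53) since 39·34 = 1326 ≡ 1, so λ ≡ 44.
  x = λ² - 33 - 19 = 1936 - 52 ≡ 29; y = λ·(33 - 29) - 45 ≡ 25. → (29, 25)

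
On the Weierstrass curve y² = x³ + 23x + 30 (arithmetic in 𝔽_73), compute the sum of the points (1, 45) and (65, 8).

(23, 43)

(1, 45) + (65, 8). λ = (8 - 45)/(65 - 1) ≡ 36/64 mod 73. 64⁻¹ ≡ 8 (mod 73), so λ ≡ 69.
  x = λ² - 1 - 65 = 4761 - 66 ≡ 23; y = λ·(1 - 23) - 45 ≡ 43. → (23, 43)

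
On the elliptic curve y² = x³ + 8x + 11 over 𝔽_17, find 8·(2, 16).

(11, 6)

Write G = (2, 16).
Double-and-add on 8 = (1000)₂. Start with G = (2, 16) for the leading 1-bit.
double: tangent at (2, 16): λ = (3·2² + 8)/(2·16) ≡ 3/15. 15⁻¹ ≡ 8 (mod 17), so λ ≡ 3·8 ≡ 7.
  x = λ² - 2 - 2 = 49 - 4 ≡ 11; y = λ·(2 - 11) - 16 ≡ 6. → (11, 6)
double: tangent at (11, 6): λ = (3·11² + 8)/(2·6) ≡ 14/12. 12⁻¹ ≡ 10 (mod 17) since 12·10 = 120 ≡ 1, so λ ≡ 14·10 ≡ 4.
  x = λ² - 11 - 11 = 16 - 22 ≡ 11; y = λ·(11 - 11) - 6 ≡ 11. → (11, 11)
double: tangent at (11, 11): λ = (3·11² + 8)/(2·11) ≡ 14/5. 5⁻¹ ≡ 7 (mod 17), so λ ≡ 14·7 ≡ 13.
  x = λ² - 11 - 11 = 169 - 22 ≡ 11; y = λ·(11 - 11) - 11 ≡ 6. → (11, 6)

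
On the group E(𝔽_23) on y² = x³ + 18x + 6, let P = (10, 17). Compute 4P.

Repeated addition: build up to 4P.
2P: tangent at (10, 17): λ = (3·10² + 18)/(2·17) ≡ 19/11. 11⁻¹ ≡ 21 (mod 23), so λ ≡ 19·21 ≡ 8.
  x = λ² - 10 - 10 = 64 - 20 ≡ 21; y = λ·(10 - 21) - 17 ≡ 10. → (21, 10)
3P: (21, 10) + (10, 17). λ = (17 - 10)/(10 - 21) ≡ 7/12 mod 23. 12⁻¹ ≡ 2 (mod 23), so λ ≡ 14.
  x = λ² - 21 - 10 = 196 - 31 ≡ 4; y = λ·(21 - 4) - 10 ≡ 21. → (4, 21)
4P: (4, 21) + (10, 17). λ = (17 - 21)/(10 - 4) ≡ 19/6 mod 23. 6⁻¹ ≡ 4 (mod 23) since 6·4 = 24 ≡ 1, so λ ≡ 7.
  x = λ² - 4 - 10 = 49 - 14 ≡ 12; y = λ·(4 - 12) - 21 ≡ 15. → (12, 15)

(12, 15)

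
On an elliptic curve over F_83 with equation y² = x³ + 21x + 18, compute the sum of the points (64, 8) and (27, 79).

(36, 28)

(64, 8) + (27, 79). λ = (79 - 8)/(27 - 64) ≡ 71/46 mod 83. 46⁻¹ ≡ 74 (mod 83) since 46·74 = 3404 ≡ 1, so λ ≡ 25.
  x = λ² - 64 - 27 = 625 - 91 ≡ 36; y = λ·(64 - 36) - 8 ≡ 28. → (36, 28)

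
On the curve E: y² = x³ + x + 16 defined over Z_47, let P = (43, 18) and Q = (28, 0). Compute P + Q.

(0, 43)

(43, 18) + (28, 0). λ = (0 - 18)/(28 - 43) ≡ 29/32 mod 47. 32⁻¹ ≡ 25 (mod 47), so λ ≡ 20.
  x = λ² - 43 - 28 = 400 - 71 ≡ 0; y = λ·(43 - 0) - 18 ≡ 43. → (0, 43)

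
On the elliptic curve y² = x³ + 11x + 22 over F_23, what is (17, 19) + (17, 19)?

tangent at (17, 19): λ = (3·17² + 11)/(2·19) ≡ 4/15. 15⁻¹ ≡ 20 (mod 23), so λ ≡ 4·20 ≡ 11.
  x = λ² - 17 - 17 = 121 - 34 ≡ 18; y = λ·(17 - 18) - 19 ≡ 16. → (18, 16)

(18, 16)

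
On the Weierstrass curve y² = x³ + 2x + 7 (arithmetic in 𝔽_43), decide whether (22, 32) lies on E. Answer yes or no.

y² = 32² ≡ 35; x³ + 2x + 7 = 10699 ≡ 35 (mod 43). 35 = 35.

yes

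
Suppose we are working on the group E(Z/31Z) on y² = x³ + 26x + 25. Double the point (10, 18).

(20, 12)

tangent at (10, 18): λ = (3·10² + 26)/(2·18) ≡ 16/5. 5⁻¹ ≡ 25 (mod 31), so λ ≡ 16·25 ≡ 28.
  x = λ² - 10 - 10 = 784 - 20 ≡ 20; y = λ·(10 - 20) - 18 ≡ 12. → (20, 12)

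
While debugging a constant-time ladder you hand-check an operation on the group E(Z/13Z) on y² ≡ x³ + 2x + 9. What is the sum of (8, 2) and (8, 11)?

O

The two points share x = 8 and their y-coordinates satisfy 2 + 11 ≡ 0 (mod 13), so they are inverses. Their sum is O.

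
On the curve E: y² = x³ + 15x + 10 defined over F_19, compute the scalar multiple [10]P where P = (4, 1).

(1, 8)

Repeated addition: build up to 10P.
2P: tangent at (4, 1): λ = (3·4² + 15)/(2·1) ≡ 6/2. 2⁻¹ ≡ 10 (mod 19), so λ ≡ 6·10 ≡ 3.
  x = λ² - 4 - 4 = 9 - 8 ≡ 1; y = λ·(4 - 1) - 1 ≡ 8. → (1, 8)
3P: (1, 8) + (4, 1). λ = (1 - 8)/(4 - 1) ≡ 12/3 mod 19. 3⁻¹ ≡ 13 (mod 19) since 3·13 = 39 ≡ 1, so λ ≡ 4.
  x = λ² - 1 - 4 = 16 - 5 ≡ 11; y = λ·(1 - 11) - 8 ≡ 9. → (11, 9)
4P: (11, 9) + (4, 1). λ = (1 - 9)/(4 - 11) ≡ 11/12 mod 19. 12⁻¹ ≡ 8 (mod 19), so λ ≡ 12.
  x = λ² - 11 - 4 = 144 - 15 ≡ 15; y = λ·(11 - 15) - 9 ≡ 0. → (15, 0)
5P: (15, 0) + (4, 1). λ = (1 - 0)/(4 - 15) ≡ 1/8 mod 19. 8⁻¹ ≡ 12 (mod 19), so λ ≡ 12.
  x = λ² - 15 - 4 = 144 - 19 ≡ 11; y = λ·(15 - 11) - 0 ≡ 10. → (11, 10)
6P: (11, 10) + (4, 1). λ = (1 - 10)/(4 - 11) ≡ 10/12 mod 19. 12⁻¹ ≡ 8 (mod 19) since 12·8 = 96 ≡ 1, so λ ≡ 4.
  x = λ² - 11 - 4 = 16 - 15 ≡ 1; y = λ·(11 - 1) - 10 ≡ 11. → (1, 11)
7P: (1, 11) + (4, 1). λ = (1 - 11)/(4 - 1) ≡ 9/3 mod 19. 3⁻¹ ≡ 13 (mod 19) since 3·13 = 39 ≡ 1, so λ ≡ 3.
  x = λ² - 1 - 4 = 9 - 5 ≡ 4; y = λ·(1 - 4) - 11 ≡ 18. → (4, 18)
8P: (4, 18) + (4, 1): same x and y₁ ≡ -y₂, so the sum is the point at infinity.
9P: the point at infinity + (4, 1) = (4, 1) (identity).
10P: tangent at (4, 1): λ = (3·4² + 15)/(2·1) ≡ 6/2. 2⁻¹ ≡ 10 (mod 19), so λ ≡ 6·10 ≡ 3.
  x = λ² - 4 - 4 = 9 - 8 ≡ 1; y = λ·(4 - 1) - 1 ≡ 8. → (1, 8)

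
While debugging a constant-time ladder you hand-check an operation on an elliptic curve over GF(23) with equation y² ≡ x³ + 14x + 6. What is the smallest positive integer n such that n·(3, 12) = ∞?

2P: tangent at (3, 12): λ = (3·3² + 14)/(2·12) ≡ 18/1. 1⁻¹ ≡ 1 (mod 23), so λ ≡ 18·1 ≡ 18.
  x = λ² - 3 - 3 = 324 - 6 ≡ 19; y = λ·(3 - 19) - 12 ≡ 22. → (19, 22)
3P: (19, 22) + (3, 12). λ = (12 - 22)/(3 - 19) ≡ 13/7 mod 23. 7⁻¹ ≡ 10 (mod 23) since 7·10 = 70 ≡ 1, so λ ≡ 15.
  x = λ² - 19 - 3 = 225 - 22 ≡ 19; y = λ·(19 - 19) - 22 ≡ 1. → (19, 1)
4P: (19, 1) + (3, 12). λ = (12 - 1)/(3 - 19) ≡ 11/7 mod 23. 7⁻¹ ≡ 10 (mod 23) since 7·10 = 70 ≡ 1, so λ ≡ 18.
  x = λ² - 19 - 3 = 324 - 22 ≡ 3; y = λ·(19 - 3) - 1 ≡ 11. → (3, 11)
5P: (3, 11) + (3, 12): same x and y₁ ≡ -y₂, so the sum is ∞.
5P = ∞, so the order is 5.

5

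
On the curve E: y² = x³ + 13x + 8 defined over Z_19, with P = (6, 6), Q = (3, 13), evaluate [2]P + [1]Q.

First 2P:
Repeated addition: build up to 2P.
2P: tangent at (6, 6): λ = (3·6² + 13)/(2·6) ≡ 7/12. 12⁻¹ ≡ 8 (mod 19) since 12·8 = 96 ≡ 1, so λ ≡ 7·8 ≡ 18.
  x = λ² - 6 - 6 = 324 - 12 ≡ 8; y = λ·(6 - 8) - 6 ≡ 15. → (8, 15)
2P = (8, 15).
Finally 2P + Q:
(8, 15) + (3, 13). λ = (13 - 15)/(3 - 8) ≡ 17/14 mod 19. 14⁻¹ ≡ 15 (mod 19), so λ ≡ 8.
  x = λ² - 8 - 3 = 64 - 11 ≡ 15; y = λ·(8 - 15) - 15 ≡ 5. → (15, 5)

(15, 5)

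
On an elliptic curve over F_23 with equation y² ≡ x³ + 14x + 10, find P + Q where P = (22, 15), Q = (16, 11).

(11, 0)

(22, 15) + (16, 11). λ = (11 - 15)/(16 - 22) ≡ 19/17 mod 23. 17⁻¹ ≡ 19 (mod 23), so λ ≡ 16.
  x = λ² - 22 - 16 = 256 - 38 ≡ 11; y = λ·(22 - 11) - 15 ≡ 0. → (11, 0)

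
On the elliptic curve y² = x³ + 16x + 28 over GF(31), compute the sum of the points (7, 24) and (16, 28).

(17, 6)

(7, 24) + (16, 28). λ = (28 - 24)/(16 - 7) ≡ 4/9 mod 31. 9⁻¹ ≡ 7 (mod 31) since 9·7 = 63 ≡ 1, so λ ≡ 28.
  x = λ² - 7 - 16 = 784 - 23 ≡ 17; y = λ·(7 - 17) - 24 ≡ 6. → (17, 6)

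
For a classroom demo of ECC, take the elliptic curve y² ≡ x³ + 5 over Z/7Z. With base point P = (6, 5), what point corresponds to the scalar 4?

Double-and-add on 4 = (100)₂. Start with P = (6, 5) for the leading 1-bit.
double: tangent at (6, 5): λ = (3·6² + 0)/(2·5) ≡ 3/3. 3⁻¹ ≡ 5 (mod 7), so λ ≡ 3·5 ≡ 1.
  x = λ² - 6 - 6 = 1 - 12 ≡ 3; y = λ·(6 - 3) - 5 ≡ 5. → (3, 5)
double: tangent at (3, 5): λ = (3·3² + 0)/(2·5) ≡ 6/3. 3⁻¹ ≡ 5 (mod 7) since 3·5 = 15 ≡ 1, so λ ≡ 6·5 ≡ 2.
  x = λ² - 3 - 3 = 4 - 6 ≡ 5; y = λ·(3 - 5) - 5 ≡ 5. → (5, 5)

(5, 5)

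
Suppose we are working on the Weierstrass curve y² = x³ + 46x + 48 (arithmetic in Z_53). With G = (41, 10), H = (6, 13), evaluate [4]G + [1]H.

(19, 34)

First 4G:
Double-and-add on 4 = (100)₂. Start with G = (41, 10) for the leading 1-bit.
double: tangent at (41, 10): λ = (3·41² + 46)/(2·10) ≡ 1/20. 20⁻¹ ≡ 8 (mod 53), so λ ≡ 1·8 ≡ 8.
  x = λ² - 41 - 41 = 64 - 82 ≡ 35; y = λ·(41 - 35) - 10 ≡ 38. → (35, 38)
double: tangent at (35, 38): λ = (3·35² + 46)/(2·38) ≡ 11/23. 23⁻¹ ≡ 30 (mod 53), so λ ≡ 11·30 ≡ 12.
  x = λ² - 35 - 35 = 144 - 70 ≡ 21; y = λ·(35 - 21) - 38 ≡ 24. → (21, 24)
4G = (21, 24).
Finally 4G + H:
(21, 24) + (6, 13). λ = (13 - 24)/(6 - 21) ≡ 42/38 mod 53. 38⁻¹ ≡ 7 (mod 53), so λ ≡ 29.
  x = λ² - 21 - 6 = 841 - 27 ≡ 19; y = λ·(21 - 19) - 24 ≡ 34. → (19, 34)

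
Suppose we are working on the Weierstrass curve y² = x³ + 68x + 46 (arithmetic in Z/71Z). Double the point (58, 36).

tangent at (58, 36): λ = (3·58² + 68)/(2·36) ≡ 7/1. 1⁻¹ ≡ 1 (mod 71), so λ ≡ 7·1 ≡ 7.
  x = λ² - 58 - 58 = 49 - 116 ≡ 4; y = λ·(58 - 4) - 36 ≡ 58. → (4, 58)

(4, 58)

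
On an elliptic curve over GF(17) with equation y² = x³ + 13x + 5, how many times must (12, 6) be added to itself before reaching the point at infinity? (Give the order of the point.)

5

2P: tangent at (12, 6): λ = (3·12² + 13)/(2·6) ≡ 3/12. 12⁻¹ ≡ 10 (mod 17), so λ ≡ 3·10 ≡ 13.
  x = λ² - 12 - 12 = 169 - 24 ≡ 9; y = λ·(12 - 9) - 6 ≡ 16. → (9, 16)
3P: (9, 16) + (12, 6). λ = (6 - 16)/(12 - 9) ≡ 7/3 mod 17. 3⁻¹ ≡ 6 (mod 17) since 3·6 = 18 ≡ 1, so λ ≡ 8.
  x = λ² - 9 - 12 = 64 - 21 ≡ 9; y = λ·(9 - 9) - 16 ≡ 1. → (9, 1)
4P: (9, 1) + (12, 6). λ = (6 - 1)/(12 - 9) ≡ 5/3 mod 17. 3⁻¹ ≡ 6 (mod 17), so λ ≡ 13.
  x = λ² - 9 - 12 = 169 - 21 ≡ 12; y = λ·(9 - 12) - 1 ≡ 11. → (12, 11)
5P: (12, 11) + (12, 6): same x and y₁ ≡ -y₂, so the sum is the point at infinity.
5P = the point at infinity, so the order is 5.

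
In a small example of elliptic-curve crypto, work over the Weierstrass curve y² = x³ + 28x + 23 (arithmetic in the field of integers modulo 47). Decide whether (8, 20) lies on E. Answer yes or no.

no

y² = 20² ≡ 24; x³ + 28x + 23 = 759 ≡ 7 (mod 47). 24 ≠ 7.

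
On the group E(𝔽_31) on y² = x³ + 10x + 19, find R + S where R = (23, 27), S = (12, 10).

(23, 27) + (12, 10). λ = (10 - 27)/(12 - 23) ≡ 14/20 mod 31. 20⁻¹ ≡ 14 (mod 31) since 20·14 = 280 ≡ 1, so λ ≡ 10.
  x = λ² - 23 - 12 = 100 - 35 ≡ 3; y = λ·(23 - 3) - 27 ≡ 18. → (3, 18)

(3, 18)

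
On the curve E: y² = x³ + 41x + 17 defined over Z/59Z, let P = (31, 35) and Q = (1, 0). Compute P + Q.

(31, 35) + (1, 0). λ = (0 - 35)/(1 - 31) ≡ 24/29 mod 59. 29⁻¹ ≡ 57 (mod 59) since 29·57 = 1653 ≡ 1, so λ ≡ 11.
  x = λ² - 31 - 1 = 121 - 32 ≡ 30; y = λ·(31 - 30) - 35 ≡ 35. → (30, 35)

(30, 35)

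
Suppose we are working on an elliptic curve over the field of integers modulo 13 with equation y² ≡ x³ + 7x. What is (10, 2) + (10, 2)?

tangent at (10, 2): λ = (3·10² + 7)/(2·2) ≡ 8/4. 4⁻¹ ≡ 10 (mod 13), so λ ≡ 8·10 ≡ 2.
  x = λ² - 10 - 10 = 4 - 20 ≡ 10; y = λ·(10 - 10) - 2 ≡ 11. → (10, 11)

(10, 11)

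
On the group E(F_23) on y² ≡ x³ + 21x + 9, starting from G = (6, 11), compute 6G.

Double-and-add on 6 = (110)₂. Start with G = (6, 11) for the leading 1-bit.
double: tangent at (6, 11): λ = (3·6² + 21)/(2·11) ≡ 14/22. 22⁻¹ ≡ 22 (mod 23) since 22·22 = 484 ≡ 1, so λ ≡ 14·22 ≡ 9.
  x = λ² - 6 - 6 = 81 - 12 ≡ 0; y = λ·(6 - 0) - 11 ≡ 20. → (0, 20)
add G: (0, 20) + (6, 11). λ = (11 - 20)/(6 - 0) ≡ 14/6 mod 23. 6⁻¹ ≡ 4 (mod 23), so λ ≡ 10.
  x = λ² - 0 - 6 = 100 - 6 ≡ 2; y = λ·(0 - 2) - 20 ≡ 6. → (2, 6)
double: tangent at (2, 6): λ = (3·2² + 21)/(2·6) ≡ 10/12. 12⁻¹ ≡ 2 (mod 23) since 12·2 = 24 ≡ 1, so λ ≡ 10·2 ≡ 20.
  x = λ² - 2 - 2 = 400 - 4 ≡ 5; y = λ·(2 - 5) - 6 ≡ 3. → (5, 3)

(5, 3)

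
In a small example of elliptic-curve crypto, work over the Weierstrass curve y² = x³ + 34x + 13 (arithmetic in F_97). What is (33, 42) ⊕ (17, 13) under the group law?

(33, 42) + (17, 13). λ = (13 - 42)/(17 - 33) ≡ 68/81 mod 97. 81⁻¹ ≡ 6 (mod 97), so λ ≡ 20.
  x = λ² - 33 - 17 = 400 - 50 ≡ 59; y = λ·(33 - 59) - 42 ≡ 20. → (59, 20)

(59, 20)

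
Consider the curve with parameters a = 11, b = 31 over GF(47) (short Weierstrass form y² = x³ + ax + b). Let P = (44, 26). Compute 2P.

tangent at (44, 26): λ = (3·44² + 11)/(2·26) ≡ 38/5. 5⁻¹ ≡ 19 (mod 47) since 5·19 = 95 ≡ 1, so λ ≡ 38·19 ≡ 17.
  x = λ² - 44 - 44 = 289 - 88 ≡ 13; y = λ·(44 - 13) - 26 ≡ 31. → (13, 31)

(13, 31)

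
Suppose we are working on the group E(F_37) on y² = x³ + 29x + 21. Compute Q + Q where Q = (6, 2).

(21, 30)

tangent at (6, 2): λ = (3·6² + 29)/(2·2) ≡ 26/4. 4⁻¹ ≡ 28 (mod 37) since 4·28 = 112 ≡ 1, so λ ≡ 26·28 ≡ 25.
  x = λ² - 6 - 6 = 625 - 12 ≡ 21; y = λ·(6 - 21) - 2 ≡ 30. → (21, 30)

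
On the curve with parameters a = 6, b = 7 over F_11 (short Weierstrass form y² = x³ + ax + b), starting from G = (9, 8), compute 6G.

(2, 7)

Repeated addition: build up to 6G.
2G: tangent at (9, 8): λ = (3·9² + 6)/(2·8) ≡ 7/5. 5⁻¹ ≡ 9 (mod 11) since 5·9 = 45 ≡ 1, so λ ≡ 7·9 ≡ 8.
  x = λ² - 9 - 9 = 64 - 18 ≡ 2; y = λ·(9 - 2) - 8 ≡ 4. → (2, 4)
3G: (2, 4) + (9, 8). λ = (8 - 4)/(9 - 2) ≡ 4/7 mod 11. 7⁻¹ ≡ 8 (mod 11), so λ ≡ 10.
  x = λ² - 2 - 9 = 100 - 11 ≡ 1; y = λ·(2 - 1) - 4 ≡ 6. → (1, 6)
4G: (1, 6) + (9, 8). λ = (8 - 6)/(9 - 1) ≡ 2/8 mod 11. 8⁻¹ ≡ 7 (mod 11) since 8·7 = 56 ≡ 1, so λ ≡ 3.
  x = λ² - 1 - 9 = 9 - 10 ≡ 10; y = λ·(1 - 10) - 6 ≡ 0. → (10, 0)
5G: (10, 0) + (9, 8). λ = (8 - 0)/(9 - 10) ≡ 8/10 mod 11. 10⁻¹ ≡ 10 (mod 11), so λ ≡ 3.
  x = λ² - 10 - 9 = 9 - 19 ≡ 1; y = λ·(10 - 1) - 0 ≡ 5. → (1, 5)
6G: (1, 5) + (9, 8). λ = (8 - 5)/(9 - 1) ≡ 3/8 mod 11. 8⁻¹ ≡ 7 (mod 11), so λ ≡ 10.
  x = λ² - 1 - 9 = 100 - 10 ≡ 2; y = λ·(1 - 2) - 5 ≡ 7. → (2, 7)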